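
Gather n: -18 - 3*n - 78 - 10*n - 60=-13*n - 156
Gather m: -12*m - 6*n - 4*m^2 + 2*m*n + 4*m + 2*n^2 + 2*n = -4*m^2 + m*(2*n - 8) + 2*n^2 - 4*n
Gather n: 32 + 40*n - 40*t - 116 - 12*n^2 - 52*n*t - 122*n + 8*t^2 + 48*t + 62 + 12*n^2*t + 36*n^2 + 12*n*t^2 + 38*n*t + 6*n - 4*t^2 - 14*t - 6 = n^2*(12*t + 24) + n*(12*t^2 - 14*t - 76) + 4*t^2 - 6*t - 28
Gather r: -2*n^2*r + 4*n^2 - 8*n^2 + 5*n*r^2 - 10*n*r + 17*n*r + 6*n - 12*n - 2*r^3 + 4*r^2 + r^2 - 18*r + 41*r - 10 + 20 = -4*n^2 - 6*n - 2*r^3 + r^2*(5*n + 5) + r*(-2*n^2 + 7*n + 23) + 10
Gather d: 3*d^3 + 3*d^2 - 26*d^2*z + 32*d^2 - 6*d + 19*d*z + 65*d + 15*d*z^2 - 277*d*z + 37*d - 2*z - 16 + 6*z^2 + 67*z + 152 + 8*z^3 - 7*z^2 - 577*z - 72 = 3*d^3 + d^2*(35 - 26*z) + d*(15*z^2 - 258*z + 96) + 8*z^3 - z^2 - 512*z + 64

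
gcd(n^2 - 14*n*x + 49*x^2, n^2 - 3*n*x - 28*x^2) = -n + 7*x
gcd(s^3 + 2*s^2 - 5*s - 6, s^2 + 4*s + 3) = s^2 + 4*s + 3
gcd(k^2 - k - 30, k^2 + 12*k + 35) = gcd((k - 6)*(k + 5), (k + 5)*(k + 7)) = k + 5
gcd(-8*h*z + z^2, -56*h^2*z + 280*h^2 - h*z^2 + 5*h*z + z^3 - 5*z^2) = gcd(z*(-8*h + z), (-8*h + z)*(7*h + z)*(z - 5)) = -8*h + z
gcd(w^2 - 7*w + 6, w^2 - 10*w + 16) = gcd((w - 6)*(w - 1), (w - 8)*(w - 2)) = 1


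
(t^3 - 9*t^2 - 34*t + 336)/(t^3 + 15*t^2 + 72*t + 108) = (t^2 - 15*t + 56)/(t^2 + 9*t + 18)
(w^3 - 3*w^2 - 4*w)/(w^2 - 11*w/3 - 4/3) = 3*w*(w + 1)/(3*w + 1)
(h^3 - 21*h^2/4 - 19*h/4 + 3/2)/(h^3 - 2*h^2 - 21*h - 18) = (h - 1/4)/(h + 3)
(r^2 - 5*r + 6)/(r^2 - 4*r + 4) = (r - 3)/(r - 2)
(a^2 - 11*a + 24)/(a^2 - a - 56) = (a - 3)/(a + 7)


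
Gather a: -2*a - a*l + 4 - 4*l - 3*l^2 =a*(-l - 2) - 3*l^2 - 4*l + 4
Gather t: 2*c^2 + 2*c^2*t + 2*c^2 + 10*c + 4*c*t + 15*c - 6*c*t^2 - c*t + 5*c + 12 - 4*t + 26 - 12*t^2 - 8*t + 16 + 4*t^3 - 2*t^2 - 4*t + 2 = 4*c^2 + 30*c + 4*t^3 + t^2*(-6*c - 14) + t*(2*c^2 + 3*c - 16) + 56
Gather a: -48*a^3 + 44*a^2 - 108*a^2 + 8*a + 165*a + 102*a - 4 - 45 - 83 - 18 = -48*a^3 - 64*a^2 + 275*a - 150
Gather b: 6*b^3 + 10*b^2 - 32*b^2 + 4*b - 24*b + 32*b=6*b^3 - 22*b^2 + 12*b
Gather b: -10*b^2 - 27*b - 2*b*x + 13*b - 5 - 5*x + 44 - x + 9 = -10*b^2 + b*(-2*x - 14) - 6*x + 48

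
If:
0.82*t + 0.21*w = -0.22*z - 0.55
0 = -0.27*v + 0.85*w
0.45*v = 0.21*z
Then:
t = -0.306255380200861*z - 0.670731707317073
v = 0.466666666666667*z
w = 0.148235294117647*z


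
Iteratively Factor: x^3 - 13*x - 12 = (x - 4)*(x^2 + 4*x + 3) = (x - 4)*(x + 1)*(x + 3)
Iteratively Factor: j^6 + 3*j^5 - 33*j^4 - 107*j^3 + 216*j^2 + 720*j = (j)*(j^5 + 3*j^4 - 33*j^3 - 107*j^2 + 216*j + 720) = j*(j + 4)*(j^4 - j^3 - 29*j^2 + 9*j + 180) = j*(j - 3)*(j + 4)*(j^3 + 2*j^2 - 23*j - 60) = j*(j - 5)*(j - 3)*(j + 4)*(j^2 + 7*j + 12) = j*(j - 5)*(j - 3)*(j + 4)^2*(j + 3)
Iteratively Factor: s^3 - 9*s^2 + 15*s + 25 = (s + 1)*(s^2 - 10*s + 25) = (s - 5)*(s + 1)*(s - 5)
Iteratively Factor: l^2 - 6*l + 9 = (l - 3)*(l - 3)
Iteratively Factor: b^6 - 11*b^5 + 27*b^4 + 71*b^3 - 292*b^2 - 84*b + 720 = (b - 4)*(b^5 - 7*b^4 - b^3 + 67*b^2 - 24*b - 180) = (b - 4)*(b + 2)*(b^4 - 9*b^3 + 17*b^2 + 33*b - 90) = (b - 4)*(b - 3)*(b + 2)*(b^3 - 6*b^2 - b + 30) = (b - 4)*(b - 3)*(b + 2)^2*(b^2 - 8*b + 15) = (b - 5)*(b - 4)*(b - 3)*(b + 2)^2*(b - 3)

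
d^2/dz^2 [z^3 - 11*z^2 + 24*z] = 6*z - 22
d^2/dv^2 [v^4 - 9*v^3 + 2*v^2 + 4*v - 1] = 12*v^2 - 54*v + 4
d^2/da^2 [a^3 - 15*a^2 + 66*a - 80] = 6*a - 30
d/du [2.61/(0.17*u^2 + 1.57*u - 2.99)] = (-0.8874*u - 4.0977)/(0.17*u^2 + 1.57*u - 2.99)^2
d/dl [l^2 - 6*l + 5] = 2*l - 6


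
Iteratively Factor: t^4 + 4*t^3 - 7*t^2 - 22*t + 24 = (t + 3)*(t^3 + t^2 - 10*t + 8) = (t - 2)*(t + 3)*(t^2 + 3*t - 4) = (t - 2)*(t + 3)*(t + 4)*(t - 1)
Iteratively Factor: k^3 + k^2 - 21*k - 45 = (k - 5)*(k^2 + 6*k + 9) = (k - 5)*(k + 3)*(k + 3)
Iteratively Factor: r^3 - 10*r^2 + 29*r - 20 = (r - 5)*(r^2 - 5*r + 4) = (r - 5)*(r - 1)*(r - 4)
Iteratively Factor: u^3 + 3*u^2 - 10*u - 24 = (u + 4)*(u^2 - u - 6) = (u - 3)*(u + 4)*(u + 2)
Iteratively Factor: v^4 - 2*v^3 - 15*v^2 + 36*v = (v)*(v^3 - 2*v^2 - 15*v + 36) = v*(v - 3)*(v^2 + v - 12) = v*(v - 3)*(v + 4)*(v - 3)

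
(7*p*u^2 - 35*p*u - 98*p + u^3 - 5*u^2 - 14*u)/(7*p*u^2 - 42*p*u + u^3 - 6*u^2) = (u^2 - 5*u - 14)/(u*(u - 6))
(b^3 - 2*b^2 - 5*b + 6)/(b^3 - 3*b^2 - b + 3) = (b + 2)/(b + 1)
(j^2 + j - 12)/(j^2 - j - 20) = (j - 3)/(j - 5)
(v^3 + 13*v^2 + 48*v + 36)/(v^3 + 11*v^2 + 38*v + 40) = (v^3 + 13*v^2 + 48*v + 36)/(v^3 + 11*v^2 + 38*v + 40)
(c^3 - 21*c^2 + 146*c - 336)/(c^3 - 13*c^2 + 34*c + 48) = (c - 7)/(c + 1)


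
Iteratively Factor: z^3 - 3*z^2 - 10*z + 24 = (z - 2)*(z^2 - z - 12) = (z - 2)*(z + 3)*(z - 4)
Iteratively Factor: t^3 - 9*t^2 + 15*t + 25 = (t - 5)*(t^2 - 4*t - 5) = (t - 5)^2*(t + 1)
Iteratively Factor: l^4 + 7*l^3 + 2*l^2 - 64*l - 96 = (l - 3)*(l^3 + 10*l^2 + 32*l + 32) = (l - 3)*(l + 4)*(l^2 + 6*l + 8) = (l - 3)*(l + 4)^2*(l + 2)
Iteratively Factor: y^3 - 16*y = (y + 4)*(y^2 - 4*y) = (y - 4)*(y + 4)*(y)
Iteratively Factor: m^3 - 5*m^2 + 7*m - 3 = (m - 1)*(m^2 - 4*m + 3) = (m - 1)^2*(m - 3)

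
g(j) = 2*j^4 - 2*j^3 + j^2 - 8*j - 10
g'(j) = 8*j^3 - 6*j^2 + 2*j - 8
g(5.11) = 1072.05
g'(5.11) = 913.01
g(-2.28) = 91.19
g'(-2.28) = -138.57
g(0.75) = -15.65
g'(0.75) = -6.50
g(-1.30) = 12.20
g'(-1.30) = -38.32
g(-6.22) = 3553.32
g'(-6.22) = -2177.71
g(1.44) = -16.82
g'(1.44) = 6.33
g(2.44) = 18.27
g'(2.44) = 77.37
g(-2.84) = 196.71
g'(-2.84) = -245.32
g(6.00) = 2138.00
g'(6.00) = 1516.00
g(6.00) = 2138.00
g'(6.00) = 1516.00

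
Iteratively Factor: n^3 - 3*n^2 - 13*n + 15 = (n - 5)*(n^2 + 2*n - 3) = (n - 5)*(n - 1)*(n + 3)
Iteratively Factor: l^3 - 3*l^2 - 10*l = (l)*(l^2 - 3*l - 10) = l*(l + 2)*(l - 5)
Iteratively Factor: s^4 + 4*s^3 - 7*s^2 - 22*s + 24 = (s - 2)*(s^3 + 6*s^2 + 5*s - 12) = (s - 2)*(s - 1)*(s^2 + 7*s + 12) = (s - 2)*(s - 1)*(s + 4)*(s + 3)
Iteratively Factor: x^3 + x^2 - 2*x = (x + 2)*(x^2 - x) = x*(x + 2)*(x - 1)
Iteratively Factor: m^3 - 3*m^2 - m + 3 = (m - 1)*(m^2 - 2*m - 3) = (m - 1)*(m + 1)*(m - 3)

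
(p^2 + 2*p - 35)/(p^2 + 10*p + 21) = (p - 5)/(p + 3)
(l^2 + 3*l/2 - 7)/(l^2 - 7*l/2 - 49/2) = (l - 2)/(l - 7)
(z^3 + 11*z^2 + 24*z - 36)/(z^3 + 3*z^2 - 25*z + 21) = (z^2 + 12*z + 36)/(z^2 + 4*z - 21)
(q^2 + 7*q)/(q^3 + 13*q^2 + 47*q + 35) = q/(q^2 + 6*q + 5)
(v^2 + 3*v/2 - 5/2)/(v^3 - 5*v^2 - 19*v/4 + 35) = 2*(v - 1)/(2*v^2 - 15*v + 28)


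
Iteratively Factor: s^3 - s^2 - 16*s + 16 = (s - 4)*(s^2 + 3*s - 4) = (s - 4)*(s - 1)*(s + 4)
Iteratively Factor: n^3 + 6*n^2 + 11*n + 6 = (n + 2)*(n^2 + 4*n + 3) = (n + 1)*(n + 2)*(n + 3)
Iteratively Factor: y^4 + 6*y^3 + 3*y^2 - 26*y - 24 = (y + 3)*(y^3 + 3*y^2 - 6*y - 8) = (y + 3)*(y + 4)*(y^2 - y - 2) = (y + 1)*(y + 3)*(y + 4)*(y - 2)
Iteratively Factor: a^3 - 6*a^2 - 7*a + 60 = (a - 4)*(a^2 - 2*a - 15) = (a - 5)*(a - 4)*(a + 3)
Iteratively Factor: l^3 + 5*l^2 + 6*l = (l)*(l^2 + 5*l + 6) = l*(l + 2)*(l + 3)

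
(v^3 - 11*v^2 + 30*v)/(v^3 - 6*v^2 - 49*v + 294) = v*(v - 5)/(v^2 - 49)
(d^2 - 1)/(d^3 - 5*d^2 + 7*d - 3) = (d + 1)/(d^2 - 4*d + 3)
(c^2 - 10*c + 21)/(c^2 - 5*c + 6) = (c - 7)/(c - 2)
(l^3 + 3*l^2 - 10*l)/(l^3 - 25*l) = (l - 2)/(l - 5)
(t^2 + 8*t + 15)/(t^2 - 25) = (t + 3)/(t - 5)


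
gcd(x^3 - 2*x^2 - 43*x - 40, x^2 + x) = x + 1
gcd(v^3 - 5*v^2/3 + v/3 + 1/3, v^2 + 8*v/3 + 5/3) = 1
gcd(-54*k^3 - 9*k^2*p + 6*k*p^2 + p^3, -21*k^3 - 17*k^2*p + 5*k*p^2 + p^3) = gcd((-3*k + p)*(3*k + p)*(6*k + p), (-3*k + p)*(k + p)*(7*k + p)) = -3*k + p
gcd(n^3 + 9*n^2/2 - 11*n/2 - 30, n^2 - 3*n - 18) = n + 3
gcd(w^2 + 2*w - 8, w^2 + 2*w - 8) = w^2 + 2*w - 8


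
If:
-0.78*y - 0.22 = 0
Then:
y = -0.28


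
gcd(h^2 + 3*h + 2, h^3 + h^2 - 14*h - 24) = h + 2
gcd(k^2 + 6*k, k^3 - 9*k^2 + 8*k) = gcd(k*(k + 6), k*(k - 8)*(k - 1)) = k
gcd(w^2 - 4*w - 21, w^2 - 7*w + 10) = 1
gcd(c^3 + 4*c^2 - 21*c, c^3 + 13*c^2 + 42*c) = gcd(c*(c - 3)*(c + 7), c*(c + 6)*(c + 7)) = c^2 + 7*c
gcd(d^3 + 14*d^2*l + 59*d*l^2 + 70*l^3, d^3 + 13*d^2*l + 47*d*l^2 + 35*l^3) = d^2 + 12*d*l + 35*l^2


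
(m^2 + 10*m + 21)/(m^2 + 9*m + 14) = (m + 3)/(m + 2)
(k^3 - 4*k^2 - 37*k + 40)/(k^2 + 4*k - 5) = k - 8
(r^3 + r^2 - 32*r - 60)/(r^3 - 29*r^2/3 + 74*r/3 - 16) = 3*(r^2 + 7*r + 10)/(3*r^2 - 11*r + 8)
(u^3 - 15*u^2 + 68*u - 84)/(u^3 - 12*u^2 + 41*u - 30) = (u^2 - 9*u + 14)/(u^2 - 6*u + 5)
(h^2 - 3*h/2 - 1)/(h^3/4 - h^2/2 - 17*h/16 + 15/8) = 8*(2*h^2 - 3*h - 2)/(4*h^3 - 8*h^2 - 17*h + 30)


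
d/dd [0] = 0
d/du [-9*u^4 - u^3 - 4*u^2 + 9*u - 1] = -36*u^3 - 3*u^2 - 8*u + 9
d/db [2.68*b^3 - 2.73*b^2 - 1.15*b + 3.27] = 8.04*b^2 - 5.46*b - 1.15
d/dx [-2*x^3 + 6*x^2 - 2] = 6*x*(2 - x)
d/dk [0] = 0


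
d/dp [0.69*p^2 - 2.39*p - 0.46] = 1.38*p - 2.39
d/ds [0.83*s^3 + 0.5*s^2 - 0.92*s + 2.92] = 2.49*s^2 + 1.0*s - 0.92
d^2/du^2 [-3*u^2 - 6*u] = -6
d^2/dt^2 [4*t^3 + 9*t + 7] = 24*t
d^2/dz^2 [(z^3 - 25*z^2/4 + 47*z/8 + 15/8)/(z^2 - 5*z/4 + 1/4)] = 20*(-4*z^3 + 60*z^2 - 72*z + 25)/(64*z^6 - 240*z^5 + 348*z^4 - 245*z^3 + 87*z^2 - 15*z + 1)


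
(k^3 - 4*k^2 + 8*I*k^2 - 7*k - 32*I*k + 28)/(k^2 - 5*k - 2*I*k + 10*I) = (k^3 + 4*k^2*(-1 + 2*I) - k*(7 + 32*I) + 28)/(k^2 - k*(5 + 2*I) + 10*I)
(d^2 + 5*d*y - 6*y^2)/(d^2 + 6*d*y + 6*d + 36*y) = (d - y)/(d + 6)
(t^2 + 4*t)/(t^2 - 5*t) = (t + 4)/(t - 5)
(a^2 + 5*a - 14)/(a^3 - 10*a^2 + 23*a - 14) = (a + 7)/(a^2 - 8*a + 7)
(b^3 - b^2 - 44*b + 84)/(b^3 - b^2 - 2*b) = (b^2 + b - 42)/(b*(b + 1))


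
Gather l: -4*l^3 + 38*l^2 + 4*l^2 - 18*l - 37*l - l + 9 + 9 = -4*l^3 + 42*l^2 - 56*l + 18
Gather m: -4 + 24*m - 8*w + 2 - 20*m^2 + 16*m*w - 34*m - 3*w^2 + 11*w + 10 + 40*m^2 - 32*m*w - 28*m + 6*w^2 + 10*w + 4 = 20*m^2 + m*(-16*w - 38) + 3*w^2 + 13*w + 12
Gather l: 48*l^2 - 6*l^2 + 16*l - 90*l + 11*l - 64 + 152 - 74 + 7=42*l^2 - 63*l + 21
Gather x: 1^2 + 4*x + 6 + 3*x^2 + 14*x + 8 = 3*x^2 + 18*x + 15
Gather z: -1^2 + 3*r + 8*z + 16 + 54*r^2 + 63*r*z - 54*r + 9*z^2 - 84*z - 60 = 54*r^2 - 51*r + 9*z^2 + z*(63*r - 76) - 45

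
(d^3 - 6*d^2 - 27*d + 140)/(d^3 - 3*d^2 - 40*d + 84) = (d^2 + d - 20)/(d^2 + 4*d - 12)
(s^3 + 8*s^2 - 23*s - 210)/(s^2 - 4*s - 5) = (s^2 + 13*s + 42)/(s + 1)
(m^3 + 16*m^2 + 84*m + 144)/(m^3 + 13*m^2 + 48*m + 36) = (m + 4)/(m + 1)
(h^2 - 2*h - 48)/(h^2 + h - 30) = (h - 8)/(h - 5)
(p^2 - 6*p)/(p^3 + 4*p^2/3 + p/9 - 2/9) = 9*p*(p - 6)/(9*p^3 + 12*p^2 + p - 2)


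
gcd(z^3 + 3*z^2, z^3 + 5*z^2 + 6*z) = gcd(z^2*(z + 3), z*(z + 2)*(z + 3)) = z^2 + 3*z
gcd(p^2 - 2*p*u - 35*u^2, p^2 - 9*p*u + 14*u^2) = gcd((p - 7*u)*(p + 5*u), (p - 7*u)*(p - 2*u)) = p - 7*u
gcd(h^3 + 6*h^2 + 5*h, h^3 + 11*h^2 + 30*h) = h^2 + 5*h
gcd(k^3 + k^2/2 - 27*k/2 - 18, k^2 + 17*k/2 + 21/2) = k + 3/2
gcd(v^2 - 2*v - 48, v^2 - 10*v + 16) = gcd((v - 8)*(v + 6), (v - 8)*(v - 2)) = v - 8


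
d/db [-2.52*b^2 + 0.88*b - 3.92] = 0.88 - 5.04*b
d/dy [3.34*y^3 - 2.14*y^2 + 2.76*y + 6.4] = 10.02*y^2 - 4.28*y + 2.76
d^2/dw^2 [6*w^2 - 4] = 12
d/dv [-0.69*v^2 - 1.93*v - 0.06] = -1.38*v - 1.93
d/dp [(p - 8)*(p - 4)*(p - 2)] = 3*p^2 - 28*p + 56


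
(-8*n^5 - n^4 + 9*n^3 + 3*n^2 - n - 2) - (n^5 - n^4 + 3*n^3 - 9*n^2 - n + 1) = -9*n^5 + 6*n^3 + 12*n^2 - 3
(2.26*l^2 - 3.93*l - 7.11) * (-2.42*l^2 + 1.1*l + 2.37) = -5.4692*l^4 + 11.9966*l^3 + 18.2394*l^2 - 17.1351*l - 16.8507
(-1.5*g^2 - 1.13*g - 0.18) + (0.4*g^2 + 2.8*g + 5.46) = -1.1*g^2 + 1.67*g + 5.28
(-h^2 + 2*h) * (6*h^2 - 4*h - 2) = -6*h^4 + 16*h^3 - 6*h^2 - 4*h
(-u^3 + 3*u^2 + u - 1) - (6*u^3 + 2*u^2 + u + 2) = -7*u^3 + u^2 - 3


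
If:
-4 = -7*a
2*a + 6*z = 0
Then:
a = 4/7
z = -4/21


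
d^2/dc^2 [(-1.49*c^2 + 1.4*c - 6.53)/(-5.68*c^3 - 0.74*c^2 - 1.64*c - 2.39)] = (96.1419520000001*c^6 - 271.00416*c^5 + 2409.496896*c^4 + 176.904416*c^3 + 598.67658*c^2 - 469.471248*c + 40.025198)/(183.250432*c^9 + 71.622528*c^8 + 168.062112*c^7 + 273.08612*c^6 + 108.798864*c^5 + 143.477172*c^4 + 119.148152*c^3 + 31.965294*c^2 + 28.103532*c + 13.651919)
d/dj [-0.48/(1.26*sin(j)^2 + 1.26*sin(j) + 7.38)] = (1.2096*sin(j) + 0.6048)*cos(j)/(1.26*sin(j)^2 + 1.26*sin(j) + 7.38)^2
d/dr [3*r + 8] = 3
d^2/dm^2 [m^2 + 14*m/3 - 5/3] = 2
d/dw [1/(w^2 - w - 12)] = (1 - 2*w)/(-w^2 + w + 12)^2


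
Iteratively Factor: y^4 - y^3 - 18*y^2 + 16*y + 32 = (y - 2)*(y^3 + y^2 - 16*y - 16) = (y - 4)*(y - 2)*(y^2 + 5*y + 4) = (y - 4)*(y - 2)*(y + 4)*(y + 1)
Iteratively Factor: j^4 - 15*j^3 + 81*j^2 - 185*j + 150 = (j - 2)*(j^3 - 13*j^2 + 55*j - 75) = (j - 5)*(j - 2)*(j^2 - 8*j + 15) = (j - 5)*(j - 3)*(j - 2)*(j - 5)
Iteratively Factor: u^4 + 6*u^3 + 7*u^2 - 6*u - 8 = (u - 1)*(u^3 + 7*u^2 + 14*u + 8) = (u - 1)*(u + 4)*(u^2 + 3*u + 2) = (u - 1)*(u + 1)*(u + 4)*(u + 2)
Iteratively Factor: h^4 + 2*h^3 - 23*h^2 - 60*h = (h - 5)*(h^3 + 7*h^2 + 12*h) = (h - 5)*(h + 4)*(h^2 + 3*h) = h*(h - 5)*(h + 4)*(h + 3)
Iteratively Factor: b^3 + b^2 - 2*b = (b + 2)*(b^2 - b) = b*(b + 2)*(b - 1)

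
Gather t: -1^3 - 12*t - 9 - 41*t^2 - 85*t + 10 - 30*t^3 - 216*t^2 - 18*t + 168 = -30*t^3 - 257*t^2 - 115*t + 168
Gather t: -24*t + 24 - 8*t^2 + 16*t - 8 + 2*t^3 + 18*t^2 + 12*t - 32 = 2*t^3 + 10*t^2 + 4*t - 16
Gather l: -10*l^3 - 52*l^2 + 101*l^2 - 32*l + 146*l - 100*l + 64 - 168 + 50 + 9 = -10*l^3 + 49*l^2 + 14*l - 45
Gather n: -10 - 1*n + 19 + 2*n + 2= n + 11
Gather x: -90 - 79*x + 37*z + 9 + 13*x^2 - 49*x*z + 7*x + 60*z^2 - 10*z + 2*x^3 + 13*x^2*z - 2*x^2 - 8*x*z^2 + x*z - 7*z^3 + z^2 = 2*x^3 + x^2*(13*z + 11) + x*(-8*z^2 - 48*z - 72) - 7*z^3 + 61*z^2 + 27*z - 81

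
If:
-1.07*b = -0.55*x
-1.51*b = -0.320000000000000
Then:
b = 0.21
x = 0.41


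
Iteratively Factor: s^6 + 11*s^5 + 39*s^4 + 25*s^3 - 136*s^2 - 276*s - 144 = (s + 1)*(s^5 + 10*s^4 + 29*s^3 - 4*s^2 - 132*s - 144) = (s + 1)*(s + 2)*(s^4 + 8*s^3 + 13*s^2 - 30*s - 72) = (s - 2)*(s + 1)*(s + 2)*(s^3 + 10*s^2 + 33*s + 36) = (s - 2)*(s + 1)*(s + 2)*(s + 3)*(s^2 + 7*s + 12) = (s - 2)*(s + 1)*(s + 2)*(s + 3)^2*(s + 4)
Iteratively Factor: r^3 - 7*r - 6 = (r - 3)*(r^2 + 3*r + 2) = (r - 3)*(r + 1)*(r + 2)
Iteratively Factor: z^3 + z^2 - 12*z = (z - 3)*(z^2 + 4*z) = (z - 3)*(z + 4)*(z)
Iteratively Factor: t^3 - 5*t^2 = (t)*(t^2 - 5*t) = t*(t - 5)*(t)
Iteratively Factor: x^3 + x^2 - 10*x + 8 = (x + 4)*(x^2 - 3*x + 2) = (x - 1)*(x + 4)*(x - 2)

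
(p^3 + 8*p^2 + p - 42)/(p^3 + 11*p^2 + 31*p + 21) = (p - 2)/(p + 1)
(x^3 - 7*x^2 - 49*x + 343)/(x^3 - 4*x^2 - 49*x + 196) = (x - 7)/(x - 4)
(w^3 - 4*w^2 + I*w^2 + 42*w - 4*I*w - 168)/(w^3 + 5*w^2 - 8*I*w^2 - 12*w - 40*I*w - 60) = (w^2 + w*(-4 + 7*I) - 28*I)/(w^2 + w*(5 - 2*I) - 10*I)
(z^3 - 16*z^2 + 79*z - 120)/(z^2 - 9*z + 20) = (z^2 - 11*z + 24)/(z - 4)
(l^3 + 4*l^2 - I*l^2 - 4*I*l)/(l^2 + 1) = l*(l + 4)/(l + I)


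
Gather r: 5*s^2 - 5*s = 5*s^2 - 5*s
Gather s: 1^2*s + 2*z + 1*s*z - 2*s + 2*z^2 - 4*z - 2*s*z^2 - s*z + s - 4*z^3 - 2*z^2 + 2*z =-2*s*z^2 - 4*z^3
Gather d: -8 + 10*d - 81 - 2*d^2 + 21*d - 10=-2*d^2 + 31*d - 99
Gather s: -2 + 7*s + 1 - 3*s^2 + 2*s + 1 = -3*s^2 + 9*s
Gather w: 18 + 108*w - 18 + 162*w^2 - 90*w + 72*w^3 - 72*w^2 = 72*w^3 + 90*w^2 + 18*w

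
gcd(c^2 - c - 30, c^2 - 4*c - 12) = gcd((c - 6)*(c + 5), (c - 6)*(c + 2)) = c - 6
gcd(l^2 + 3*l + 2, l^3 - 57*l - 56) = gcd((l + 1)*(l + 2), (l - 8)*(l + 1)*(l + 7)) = l + 1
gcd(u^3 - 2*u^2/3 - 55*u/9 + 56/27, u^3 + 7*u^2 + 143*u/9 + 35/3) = u + 7/3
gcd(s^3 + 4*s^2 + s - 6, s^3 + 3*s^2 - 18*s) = 1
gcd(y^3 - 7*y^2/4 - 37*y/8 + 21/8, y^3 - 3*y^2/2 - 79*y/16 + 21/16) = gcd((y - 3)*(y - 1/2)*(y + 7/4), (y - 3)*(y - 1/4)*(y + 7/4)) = y^2 - 5*y/4 - 21/4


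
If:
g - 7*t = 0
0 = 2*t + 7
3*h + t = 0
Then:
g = -49/2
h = 7/6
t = -7/2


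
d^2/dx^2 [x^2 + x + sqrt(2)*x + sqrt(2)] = 2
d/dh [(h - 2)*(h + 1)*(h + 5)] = 3*h^2 + 8*h - 7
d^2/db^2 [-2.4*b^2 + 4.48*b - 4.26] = -4.80000000000000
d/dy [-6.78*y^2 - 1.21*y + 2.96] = -13.56*y - 1.21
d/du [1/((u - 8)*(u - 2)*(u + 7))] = (-(u - 8)*(u - 2) - (u - 8)*(u + 7) - (u - 2)*(u + 7))/((u - 8)^2*(u - 2)^2*(u + 7)^2)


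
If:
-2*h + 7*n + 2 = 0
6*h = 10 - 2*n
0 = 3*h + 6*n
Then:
No Solution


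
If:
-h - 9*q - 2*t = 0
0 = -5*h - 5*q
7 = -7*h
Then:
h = -1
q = 1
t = -4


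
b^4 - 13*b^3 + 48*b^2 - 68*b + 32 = (b - 8)*(b - 2)^2*(b - 1)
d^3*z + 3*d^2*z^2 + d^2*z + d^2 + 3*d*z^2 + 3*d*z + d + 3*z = (d + 1)*(d + 3*z)*(d*z + 1)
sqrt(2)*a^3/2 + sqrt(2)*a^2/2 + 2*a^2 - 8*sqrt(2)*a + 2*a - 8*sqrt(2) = (a - 2*sqrt(2))*(a + 4*sqrt(2))*(sqrt(2)*a/2 + sqrt(2)/2)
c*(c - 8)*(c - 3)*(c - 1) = c^4 - 12*c^3 + 35*c^2 - 24*c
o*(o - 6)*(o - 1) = o^3 - 7*o^2 + 6*o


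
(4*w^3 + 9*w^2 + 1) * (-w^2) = -4*w^5 - 9*w^4 - w^2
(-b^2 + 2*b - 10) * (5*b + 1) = -5*b^3 + 9*b^2 - 48*b - 10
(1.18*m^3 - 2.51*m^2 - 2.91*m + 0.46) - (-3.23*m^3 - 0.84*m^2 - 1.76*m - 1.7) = 4.41*m^3 - 1.67*m^2 - 1.15*m + 2.16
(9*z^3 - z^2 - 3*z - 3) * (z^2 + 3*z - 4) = 9*z^5 + 26*z^4 - 42*z^3 - 8*z^2 + 3*z + 12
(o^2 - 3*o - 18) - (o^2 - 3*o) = -18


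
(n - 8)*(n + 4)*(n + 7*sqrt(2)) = n^3 - 4*n^2 + 7*sqrt(2)*n^2 - 28*sqrt(2)*n - 32*n - 224*sqrt(2)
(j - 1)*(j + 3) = j^2 + 2*j - 3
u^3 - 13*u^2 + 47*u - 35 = (u - 7)*(u - 5)*(u - 1)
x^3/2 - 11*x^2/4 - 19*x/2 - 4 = (x/2 + 1)*(x - 8)*(x + 1/2)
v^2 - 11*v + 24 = (v - 8)*(v - 3)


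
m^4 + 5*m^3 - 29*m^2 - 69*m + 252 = (m - 3)^2*(m + 4)*(m + 7)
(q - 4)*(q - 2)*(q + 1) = q^3 - 5*q^2 + 2*q + 8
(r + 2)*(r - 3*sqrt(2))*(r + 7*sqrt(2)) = r^3 + 2*r^2 + 4*sqrt(2)*r^2 - 42*r + 8*sqrt(2)*r - 84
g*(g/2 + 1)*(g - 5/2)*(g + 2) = g^4/2 + 3*g^3/4 - 3*g^2 - 5*g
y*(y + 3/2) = y^2 + 3*y/2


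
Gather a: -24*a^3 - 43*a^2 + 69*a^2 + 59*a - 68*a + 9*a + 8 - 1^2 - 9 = -24*a^3 + 26*a^2 - 2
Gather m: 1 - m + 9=10 - m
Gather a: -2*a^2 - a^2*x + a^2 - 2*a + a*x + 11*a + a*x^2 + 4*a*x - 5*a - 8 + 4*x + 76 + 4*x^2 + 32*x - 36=a^2*(-x - 1) + a*(x^2 + 5*x + 4) + 4*x^2 + 36*x + 32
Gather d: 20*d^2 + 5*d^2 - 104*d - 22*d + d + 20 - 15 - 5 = 25*d^2 - 125*d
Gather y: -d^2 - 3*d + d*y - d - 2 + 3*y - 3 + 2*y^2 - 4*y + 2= -d^2 - 4*d + 2*y^2 + y*(d - 1) - 3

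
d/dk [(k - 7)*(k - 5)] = 2*k - 12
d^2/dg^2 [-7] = 0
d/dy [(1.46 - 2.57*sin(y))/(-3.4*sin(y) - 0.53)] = 6.3261*cos(y)/(3.4*sin(y) + 0.53)^2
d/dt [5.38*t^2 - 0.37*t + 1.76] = 10.76*t - 0.37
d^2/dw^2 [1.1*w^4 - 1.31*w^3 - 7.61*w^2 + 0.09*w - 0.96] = 13.2*w^2 - 7.86*w - 15.22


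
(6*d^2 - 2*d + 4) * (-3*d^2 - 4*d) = -18*d^4 - 18*d^3 - 4*d^2 - 16*d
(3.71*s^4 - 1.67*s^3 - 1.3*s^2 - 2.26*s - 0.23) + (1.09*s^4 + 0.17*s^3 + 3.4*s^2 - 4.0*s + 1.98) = 4.8*s^4 - 1.5*s^3 + 2.1*s^2 - 6.26*s + 1.75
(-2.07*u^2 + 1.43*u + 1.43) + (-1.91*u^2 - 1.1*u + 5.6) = -3.98*u^2 + 0.33*u + 7.03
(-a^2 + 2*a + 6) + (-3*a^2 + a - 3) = -4*a^2 + 3*a + 3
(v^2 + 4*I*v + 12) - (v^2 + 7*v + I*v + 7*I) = -7*v + 3*I*v + 12 - 7*I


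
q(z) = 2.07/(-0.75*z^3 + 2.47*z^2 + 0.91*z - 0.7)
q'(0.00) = -3.84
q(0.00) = -2.96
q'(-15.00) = 0.00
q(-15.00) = 0.00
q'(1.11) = -1.38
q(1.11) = 0.89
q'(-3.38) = 0.03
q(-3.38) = 0.04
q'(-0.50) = 22.31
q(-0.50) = -4.66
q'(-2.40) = 0.10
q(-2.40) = 0.10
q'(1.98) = -0.16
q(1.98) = 0.42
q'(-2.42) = 0.10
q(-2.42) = 0.09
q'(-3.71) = 0.02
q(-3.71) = 0.03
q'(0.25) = -38.14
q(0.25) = -6.28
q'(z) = 2.07*(2.25*z^2 - 4.94*z - 0.91)/(-0.75*z^3 + 2.47*z^2 + 0.91*z - 0.7)^2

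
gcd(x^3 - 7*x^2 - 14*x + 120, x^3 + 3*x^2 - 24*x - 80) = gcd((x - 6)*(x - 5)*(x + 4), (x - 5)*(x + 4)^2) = x^2 - x - 20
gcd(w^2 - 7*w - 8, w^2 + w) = w + 1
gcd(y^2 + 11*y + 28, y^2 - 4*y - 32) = y + 4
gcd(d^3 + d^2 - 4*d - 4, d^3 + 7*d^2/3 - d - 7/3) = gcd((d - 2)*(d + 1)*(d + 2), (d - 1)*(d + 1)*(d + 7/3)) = d + 1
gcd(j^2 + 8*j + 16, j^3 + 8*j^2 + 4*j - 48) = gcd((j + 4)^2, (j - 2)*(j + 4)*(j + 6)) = j + 4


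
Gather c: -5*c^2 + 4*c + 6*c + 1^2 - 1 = -5*c^2 + 10*c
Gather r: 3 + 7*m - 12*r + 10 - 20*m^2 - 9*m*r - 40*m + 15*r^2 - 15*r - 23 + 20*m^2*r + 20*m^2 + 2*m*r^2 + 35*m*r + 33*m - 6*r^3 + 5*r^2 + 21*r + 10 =-6*r^3 + r^2*(2*m + 20) + r*(20*m^2 + 26*m - 6)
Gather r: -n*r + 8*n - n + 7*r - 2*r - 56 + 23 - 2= 7*n + r*(5 - n) - 35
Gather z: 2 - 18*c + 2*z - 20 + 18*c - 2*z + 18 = 0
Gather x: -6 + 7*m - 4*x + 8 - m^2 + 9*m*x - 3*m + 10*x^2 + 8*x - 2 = -m^2 + 4*m + 10*x^2 + x*(9*m + 4)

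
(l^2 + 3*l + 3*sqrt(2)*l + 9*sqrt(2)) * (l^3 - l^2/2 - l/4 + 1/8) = l^5 + 5*l^4/2 + 3*sqrt(2)*l^4 - 7*l^3/4 + 15*sqrt(2)*l^3/2 - 21*sqrt(2)*l^2/4 - 5*l^2/8 - 15*sqrt(2)*l/8 + 3*l/8 + 9*sqrt(2)/8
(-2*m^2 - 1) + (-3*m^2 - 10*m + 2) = -5*m^2 - 10*m + 1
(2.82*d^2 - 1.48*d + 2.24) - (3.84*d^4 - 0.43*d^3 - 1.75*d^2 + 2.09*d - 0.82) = -3.84*d^4 + 0.43*d^3 + 4.57*d^2 - 3.57*d + 3.06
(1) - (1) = 0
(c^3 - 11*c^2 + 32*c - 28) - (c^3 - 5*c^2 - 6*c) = -6*c^2 + 38*c - 28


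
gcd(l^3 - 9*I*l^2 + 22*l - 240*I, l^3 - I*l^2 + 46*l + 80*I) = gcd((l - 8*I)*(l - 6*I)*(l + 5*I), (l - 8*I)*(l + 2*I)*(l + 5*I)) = l^2 - 3*I*l + 40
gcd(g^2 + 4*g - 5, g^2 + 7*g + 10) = g + 5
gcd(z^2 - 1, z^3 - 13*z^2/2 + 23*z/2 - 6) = z - 1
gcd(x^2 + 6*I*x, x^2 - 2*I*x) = x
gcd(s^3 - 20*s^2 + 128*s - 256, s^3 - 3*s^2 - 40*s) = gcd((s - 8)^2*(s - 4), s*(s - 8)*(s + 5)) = s - 8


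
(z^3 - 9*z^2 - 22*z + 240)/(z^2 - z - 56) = (z^2 - z - 30)/(z + 7)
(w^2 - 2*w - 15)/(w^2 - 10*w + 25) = (w + 3)/(w - 5)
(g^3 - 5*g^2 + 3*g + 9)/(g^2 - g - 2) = (g^2 - 6*g + 9)/(g - 2)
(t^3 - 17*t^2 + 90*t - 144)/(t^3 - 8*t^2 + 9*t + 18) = (t - 8)/(t + 1)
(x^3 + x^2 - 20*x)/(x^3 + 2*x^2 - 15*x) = (x - 4)/(x - 3)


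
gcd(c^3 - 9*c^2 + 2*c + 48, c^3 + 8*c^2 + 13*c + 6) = 1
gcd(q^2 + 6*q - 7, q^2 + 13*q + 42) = q + 7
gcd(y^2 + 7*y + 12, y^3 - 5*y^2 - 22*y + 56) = y + 4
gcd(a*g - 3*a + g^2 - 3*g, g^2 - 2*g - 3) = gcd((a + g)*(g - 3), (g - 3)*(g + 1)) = g - 3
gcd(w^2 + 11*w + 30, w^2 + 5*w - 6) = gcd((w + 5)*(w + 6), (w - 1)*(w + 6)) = w + 6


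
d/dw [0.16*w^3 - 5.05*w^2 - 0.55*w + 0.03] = 0.48*w^2 - 10.1*w - 0.55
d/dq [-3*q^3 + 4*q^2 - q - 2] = -9*q^2 + 8*q - 1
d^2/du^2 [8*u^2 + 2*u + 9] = 16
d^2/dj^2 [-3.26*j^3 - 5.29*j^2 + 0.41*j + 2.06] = -19.56*j - 10.58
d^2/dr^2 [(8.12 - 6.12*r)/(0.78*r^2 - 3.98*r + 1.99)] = (-(1.56*r - 3.98)*(3.12*r - 7.96)*(6.12*r - 8.12) + (28.6416*r - 61.3824)*(0.78*r^2 - 3.98*r + 1.99))/(0.78*r^2 - 3.98*r + 1.99)^3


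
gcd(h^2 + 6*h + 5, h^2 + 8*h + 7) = h + 1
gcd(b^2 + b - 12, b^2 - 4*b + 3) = b - 3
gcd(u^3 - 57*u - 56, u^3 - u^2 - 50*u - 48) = u^2 - 7*u - 8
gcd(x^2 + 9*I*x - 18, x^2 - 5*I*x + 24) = x + 3*I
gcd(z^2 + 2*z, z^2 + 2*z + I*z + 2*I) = z + 2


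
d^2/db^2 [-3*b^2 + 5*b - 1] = -6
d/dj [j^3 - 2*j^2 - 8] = j*(3*j - 4)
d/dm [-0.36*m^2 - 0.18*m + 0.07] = -0.72*m - 0.18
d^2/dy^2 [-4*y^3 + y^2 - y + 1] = 2 - 24*y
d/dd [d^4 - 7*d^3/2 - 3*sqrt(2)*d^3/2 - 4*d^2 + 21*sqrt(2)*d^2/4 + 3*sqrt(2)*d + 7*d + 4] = 4*d^3 - 21*d^2/2 - 9*sqrt(2)*d^2/2 - 8*d + 21*sqrt(2)*d/2 + 3*sqrt(2) + 7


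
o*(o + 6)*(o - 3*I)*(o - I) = o^4 + 6*o^3 - 4*I*o^3 - 3*o^2 - 24*I*o^2 - 18*o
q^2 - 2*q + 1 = (q - 1)^2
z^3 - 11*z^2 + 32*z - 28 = (z - 7)*(z - 2)^2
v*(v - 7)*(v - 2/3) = v^3 - 23*v^2/3 + 14*v/3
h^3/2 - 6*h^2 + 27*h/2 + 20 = (h/2 + 1/2)*(h - 8)*(h - 5)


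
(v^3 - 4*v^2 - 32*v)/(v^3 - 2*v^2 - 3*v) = (-v^2 + 4*v + 32)/(-v^2 + 2*v + 3)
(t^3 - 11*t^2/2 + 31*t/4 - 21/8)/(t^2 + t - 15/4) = (4*t^2 - 16*t + 7)/(2*(2*t + 5))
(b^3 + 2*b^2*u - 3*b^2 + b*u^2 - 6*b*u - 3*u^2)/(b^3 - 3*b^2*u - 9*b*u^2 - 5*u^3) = (3 - b)/(-b + 5*u)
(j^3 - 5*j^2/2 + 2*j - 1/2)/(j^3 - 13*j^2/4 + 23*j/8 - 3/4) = 4*(j^2 - 2*j + 1)/(4*j^2 - 11*j + 6)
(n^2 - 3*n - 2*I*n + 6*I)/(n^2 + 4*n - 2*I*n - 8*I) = (n - 3)/(n + 4)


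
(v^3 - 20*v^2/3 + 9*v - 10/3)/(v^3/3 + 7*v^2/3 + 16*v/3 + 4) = (3*v^3 - 20*v^2 + 27*v - 10)/(v^3 + 7*v^2 + 16*v + 12)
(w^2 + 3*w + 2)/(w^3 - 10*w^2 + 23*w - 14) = (w^2 + 3*w + 2)/(w^3 - 10*w^2 + 23*w - 14)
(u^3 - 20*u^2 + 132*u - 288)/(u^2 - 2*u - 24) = (u^2 - 14*u + 48)/(u + 4)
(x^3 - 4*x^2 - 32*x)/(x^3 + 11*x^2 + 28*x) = (x - 8)/(x + 7)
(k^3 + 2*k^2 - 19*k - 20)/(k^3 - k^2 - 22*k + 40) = (k + 1)/(k - 2)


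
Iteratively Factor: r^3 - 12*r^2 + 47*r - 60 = (r - 3)*(r^2 - 9*r + 20) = (r - 5)*(r - 3)*(r - 4)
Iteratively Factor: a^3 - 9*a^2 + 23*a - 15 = (a - 5)*(a^2 - 4*a + 3) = (a - 5)*(a - 1)*(a - 3)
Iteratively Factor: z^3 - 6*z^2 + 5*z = (z - 1)*(z^2 - 5*z) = z*(z - 1)*(z - 5)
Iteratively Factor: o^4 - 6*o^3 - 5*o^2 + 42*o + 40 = (o - 5)*(o^3 - o^2 - 10*o - 8) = (o - 5)*(o - 4)*(o^2 + 3*o + 2) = (o - 5)*(o - 4)*(o + 1)*(o + 2)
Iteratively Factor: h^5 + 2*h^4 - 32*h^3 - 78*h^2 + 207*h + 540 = (h - 5)*(h^4 + 7*h^3 + 3*h^2 - 63*h - 108) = (h - 5)*(h + 4)*(h^3 + 3*h^2 - 9*h - 27) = (h - 5)*(h + 3)*(h + 4)*(h^2 - 9) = (h - 5)*(h + 3)^2*(h + 4)*(h - 3)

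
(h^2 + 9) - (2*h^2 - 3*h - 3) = -h^2 + 3*h + 12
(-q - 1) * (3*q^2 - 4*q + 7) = -3*q^3 + q^2 - 3*q - 7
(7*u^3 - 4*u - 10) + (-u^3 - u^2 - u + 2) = 6*u^3 - u^2 - 5*u - 8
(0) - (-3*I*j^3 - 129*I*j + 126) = 3*I*j^3 + 129*I*j - 126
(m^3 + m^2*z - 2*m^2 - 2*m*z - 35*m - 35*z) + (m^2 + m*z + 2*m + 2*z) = m^3 + m^2*z - m^2 - m*z - 33*m - 33*z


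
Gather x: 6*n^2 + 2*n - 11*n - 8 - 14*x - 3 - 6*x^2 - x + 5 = 6*n^2 - 9*n - 6*x^2 - 15*x - 6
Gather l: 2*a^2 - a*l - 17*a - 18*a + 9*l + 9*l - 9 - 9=2*a^2 - 35*a + l*(18 - a) - 18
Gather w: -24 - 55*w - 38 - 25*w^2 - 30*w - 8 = -25*w^2 - 85*w - 70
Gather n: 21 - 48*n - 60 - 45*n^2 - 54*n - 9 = -45*n^2 - 102*n - 48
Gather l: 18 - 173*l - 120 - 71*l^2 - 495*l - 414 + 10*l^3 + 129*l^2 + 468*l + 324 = 10*l^3 + 58*l^2 - 200*l - 192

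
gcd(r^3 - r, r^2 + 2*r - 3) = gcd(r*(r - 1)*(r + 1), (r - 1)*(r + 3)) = r - 1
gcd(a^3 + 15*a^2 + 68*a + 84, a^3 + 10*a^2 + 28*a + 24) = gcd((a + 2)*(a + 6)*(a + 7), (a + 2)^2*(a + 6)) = a^2 + 8*a + 12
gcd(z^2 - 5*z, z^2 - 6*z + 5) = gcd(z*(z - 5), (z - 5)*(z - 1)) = z - 5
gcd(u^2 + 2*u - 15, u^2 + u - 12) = u - 3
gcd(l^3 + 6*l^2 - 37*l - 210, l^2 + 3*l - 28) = l + 7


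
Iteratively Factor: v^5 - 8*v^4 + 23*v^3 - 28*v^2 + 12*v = (v)*(v^4 - 8*v^3 + 23*v^2 - 28*v + 12) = v*(v - 2)*(v^3 - 6*v^2 + 11*v - 6) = v*(v - 2)^2*(v^2 - 4*v + 3) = v*(v - 3)*(v - 2)^2*(v - 1)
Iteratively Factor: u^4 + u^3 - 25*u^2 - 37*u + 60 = (u - 5)*(u^3 + 6*u^2 + 5*u - 12) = (u - 5)*(u + 4)*(u^2 + 2*u - 3) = (u - 5)*(u - 1)*(u + 4)*(u + 3)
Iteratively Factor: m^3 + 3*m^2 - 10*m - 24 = (m - 3)*(m^2 + 6*m + 8) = (m - 3)*(m + 4)*(m + 2)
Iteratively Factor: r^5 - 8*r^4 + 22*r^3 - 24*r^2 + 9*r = (r - 3)*(r^4 - 5*r^3 + 7*r^2 - 3*r) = (r - 3)*(r - 1)*(r^3 - 4*r^2 + 3*r) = r*(r - 3)*(r - 1)*(r^2 - 4*r + 3) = r*(r - 3)^2*(r - 1)*(r - 1)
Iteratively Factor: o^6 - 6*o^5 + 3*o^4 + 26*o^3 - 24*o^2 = (o - 1)*(o^5 - 5*o^4 - 2*o^3 + 24*o^2) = (o - 3)*(o - 1)*(o^4 - 2*o^3 - 8*o^2) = (o - 4)*(o - 3)*(o - 1)*(o^3 + 2*o^2) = o*(o - 4)*(o - 3)*(o - 1)*(o^2 + 2*o) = o*(o - 4)*(o - 3)*(o - 1)*(o + 2)*(o)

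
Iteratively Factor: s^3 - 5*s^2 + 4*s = (s)*(s^2 - 5*s + 4) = s*(s - 4)*(s - 1)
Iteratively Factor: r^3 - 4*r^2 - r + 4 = (r - 4)*(r^2 - 1) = (r - 4)*(r + 1)*(r - 1)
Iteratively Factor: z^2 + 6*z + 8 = (z + 2)*(z + 4)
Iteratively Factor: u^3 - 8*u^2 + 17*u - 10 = (u - 1)*(u^2 - 7*u + 10) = (u - 2)*(u - 1)*(u - 5)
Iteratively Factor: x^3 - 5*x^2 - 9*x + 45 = (x + 3)*(x^2 - 8*x + 15) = (x - 3)*(x + 3)*(x - 5)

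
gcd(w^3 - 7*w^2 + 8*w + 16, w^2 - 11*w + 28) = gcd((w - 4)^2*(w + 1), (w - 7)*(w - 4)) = w - 4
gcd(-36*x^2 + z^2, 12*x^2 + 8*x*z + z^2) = 6*x + z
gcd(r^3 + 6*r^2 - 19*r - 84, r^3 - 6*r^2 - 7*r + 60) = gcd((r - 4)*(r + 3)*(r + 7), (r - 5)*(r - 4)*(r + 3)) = r^2 - r - 12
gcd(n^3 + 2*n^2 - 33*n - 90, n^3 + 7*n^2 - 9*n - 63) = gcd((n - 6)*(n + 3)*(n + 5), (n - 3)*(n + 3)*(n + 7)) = n + 3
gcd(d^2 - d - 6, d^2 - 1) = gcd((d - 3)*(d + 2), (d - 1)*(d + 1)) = 1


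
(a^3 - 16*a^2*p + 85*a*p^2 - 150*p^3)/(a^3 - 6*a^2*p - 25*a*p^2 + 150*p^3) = (a - 5*p)/(a + 5*p)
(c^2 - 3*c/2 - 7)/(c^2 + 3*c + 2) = (c - 7/2)/(c + 1)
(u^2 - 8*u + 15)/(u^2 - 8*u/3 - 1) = 3*(u - 5)/(3*u + 1)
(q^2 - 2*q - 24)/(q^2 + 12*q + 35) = (q^2 - 2*q - 24)/(q^2 + 12*q + 35)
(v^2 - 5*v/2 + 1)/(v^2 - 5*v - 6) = (-v^2 + 5*v/2 - 1)/(-v^2 + 5*v + 6)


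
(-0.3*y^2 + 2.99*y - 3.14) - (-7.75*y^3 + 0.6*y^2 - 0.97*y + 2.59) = 7.75*y^3 - 0.9*y^2 + 3.96*y - 5.73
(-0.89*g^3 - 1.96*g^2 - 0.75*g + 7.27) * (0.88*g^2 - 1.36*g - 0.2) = -0.7832*g^5 - 0.5144*g^4 + 2.1836*g^3 + 7.8096*g^2 - 9.7372*g - 1.454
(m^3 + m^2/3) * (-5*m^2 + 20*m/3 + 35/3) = -5*m^5 + 5*m^4 + 125*m^3/9 + 35*m^2/9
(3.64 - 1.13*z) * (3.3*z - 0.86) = -3.729*z^2 + 12.9838*z - 3.1304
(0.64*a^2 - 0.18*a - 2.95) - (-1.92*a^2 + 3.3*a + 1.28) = 2.56*a^2 - 3.48*a - 4.23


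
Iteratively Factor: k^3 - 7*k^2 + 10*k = (k - 2)*(k^2 - 5*k) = (k - 5)*(k - 2)*(k)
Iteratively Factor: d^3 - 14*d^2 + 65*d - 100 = (d - 5)*(d^2 - 9*d + 20) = (d - 5)^2*(d - 4)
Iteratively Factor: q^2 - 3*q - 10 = (q + 2)*(q - 5)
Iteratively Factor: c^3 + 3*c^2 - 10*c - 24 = (c - 3)*(c^2 + 6*c + 8) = (c - 3)*(c + 2)*(c + 4)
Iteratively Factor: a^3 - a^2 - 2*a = (a + 1)*(a^2 - 2*a) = a*(a + 1)*(a - 2)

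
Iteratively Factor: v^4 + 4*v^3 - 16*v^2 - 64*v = (v + 4)*(v^3 - 16*v) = (v - 4)*(v + 4)*(v^2 + 4*v) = v*(v - 4)*(v + 4)*(v + 4)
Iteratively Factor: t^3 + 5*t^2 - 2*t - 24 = (t + 4)*(t^2 + t - 6) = (t + 3)*(t + 4)*(t - 2)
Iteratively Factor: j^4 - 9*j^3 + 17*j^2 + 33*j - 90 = (j + 2)*(j^3 - 11*j^2 + 39*j - 45) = (j - 3)*(j + 2)*(j^2 - 8*j + 15) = (j - 5)*(j - 3)*(j + 2)*(j - 3)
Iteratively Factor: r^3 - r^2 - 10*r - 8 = (r - 4)*(r^2 + 3*r + 2) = (r - 4)*(r + 1)*(r + 2)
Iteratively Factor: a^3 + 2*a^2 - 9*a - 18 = (a + 2)*(a^2 - 9) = (a - 3)*(a + 2)*(a + 3)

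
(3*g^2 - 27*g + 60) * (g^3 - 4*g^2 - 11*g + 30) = 3*g^5 - 39*g^4 + 135*g^3 + 147*g^2 - 1470*g + 1800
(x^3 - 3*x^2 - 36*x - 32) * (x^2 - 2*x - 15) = x^5 - 5*x^4 - 45*x^3 + 85*x^2 + 604*x + 480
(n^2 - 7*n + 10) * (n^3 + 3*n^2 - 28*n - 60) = n^5 - 4*n^4 - 39*n^3 + 166*n^2 + 140*n - 600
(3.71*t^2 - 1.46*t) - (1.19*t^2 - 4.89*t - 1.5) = 2.52*t^2 + 3.43*t + 1.5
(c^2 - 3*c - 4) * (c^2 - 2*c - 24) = c^4 - 5*c^3 - 22*c^2 + 80*c + 96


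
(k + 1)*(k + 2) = k^2 + 3*k + 2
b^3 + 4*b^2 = b^2*(b + 4)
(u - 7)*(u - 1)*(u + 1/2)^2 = u^4 - 7*u^3 - 3*u^2/4 + 5*u + 7/4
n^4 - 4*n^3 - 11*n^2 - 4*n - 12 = (n - 6)*(n + 2)*(n - I)*(n + I)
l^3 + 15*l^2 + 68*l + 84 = (l + 2)*(l + 6)*(l + 7)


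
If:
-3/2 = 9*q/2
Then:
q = -1/3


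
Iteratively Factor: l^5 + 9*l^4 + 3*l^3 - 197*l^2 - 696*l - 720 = (l + 4)*(l^4 + 5*l^3 - 17*l^2 - 129*l - 180) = (l + 4)^2*(l^3 + l^2 - 21*l - 45) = (l - 5)*(l + 4)^2*(l^2 + 6*l + 9) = (l - 5)*(l + 3)*(l + 4)^2*(l + 3)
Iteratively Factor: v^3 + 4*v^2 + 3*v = (v)*(v^2 + 4*v + 3) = v*(v + 3)*(v + 1)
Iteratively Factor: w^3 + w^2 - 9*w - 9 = (w - 3)*(w^2 + 4*w + 3) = (w - 3)*(w + 1)*(w + 3)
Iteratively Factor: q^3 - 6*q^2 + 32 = (q + 2)*(q^2 - 8*q + 16) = (q - 4)*(q + 2)*(q - 4)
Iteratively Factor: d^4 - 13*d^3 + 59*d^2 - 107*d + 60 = (d - 4)*(d^3 - 9*d^2 + 23*d - 15) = (d - 4)*(d - 1)*(d^2 - 8*d + 15) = (d - 4)*(d - 3)*(d - 1)*(d - 5)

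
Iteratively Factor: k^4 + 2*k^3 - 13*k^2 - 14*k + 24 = (k - 1)*(k^3 + 3*k^2 - 10*k - 24) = (k - 1)*(k + 2)*(k^2 + k - 12) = (k - 3)*(k - 1)*(k + 2)*(k + 4)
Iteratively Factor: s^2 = (s)*(s)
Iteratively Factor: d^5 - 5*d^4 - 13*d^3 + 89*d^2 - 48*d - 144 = (d - 3)*(d^4 - 2*d^3 - 19*d^2 + 32*d + 48) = (d - 3)*(d + 4)*(d^3 - 6*d^2 + 5*d + 12) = (d - 4)*(d - 3)*(d + 4)*(d^2 - 2*d - 3) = (d - 4)*(d - 3)*(d + 1)*(d + 4)*(d - 3)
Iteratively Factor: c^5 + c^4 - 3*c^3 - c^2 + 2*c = (c + 2)*(c^4 - c^3 - c^2 + c) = (c + 1)*(c + 2)*(c^3 - 2*c^2 + c) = (c - 1)*(c + 1)*(c + 2)*(c^2 - c) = c*(c - 1)*(c + 1)*(c + 2)*(c - 1)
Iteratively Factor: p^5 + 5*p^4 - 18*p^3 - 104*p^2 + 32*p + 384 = (p + 3)*(p^4 + 2*p^3 - 24*p^2 - 32*p + 128) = (p - 2)*(p + 3)*(p^3 + 4*p^2 - 16*p - 64) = (p - 2)*(p + 3)*(p + 4)*(p^2 - 16) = (p - 2)*(p + 3)*(p + 4)^2*(p - 4)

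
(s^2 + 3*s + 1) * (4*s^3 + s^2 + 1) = 4*s^5 + 13*s^4 + 7*s^3 + 2*s^2 + 3*s + 1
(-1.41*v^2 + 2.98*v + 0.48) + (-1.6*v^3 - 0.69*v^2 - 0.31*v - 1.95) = -1.6*v^3 - 2.1*v^2 + 2.67*v - 1.47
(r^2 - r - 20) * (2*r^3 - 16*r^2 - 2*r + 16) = 2*r^5 - 18*r^4 - 26*r^3 + 338*r^2 + 24*r - 320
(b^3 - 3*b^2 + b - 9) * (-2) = -2*b^3 + 6*b^2 - 2*b + 18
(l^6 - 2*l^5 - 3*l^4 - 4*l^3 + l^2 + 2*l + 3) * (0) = 0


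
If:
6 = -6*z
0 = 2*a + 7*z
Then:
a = 7/2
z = -1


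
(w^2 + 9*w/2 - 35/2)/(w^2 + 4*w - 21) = (w - 5/2)/(w - 3)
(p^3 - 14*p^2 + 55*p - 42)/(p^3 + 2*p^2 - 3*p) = (p^2 - 13*p + 42)/(p*(p + 3))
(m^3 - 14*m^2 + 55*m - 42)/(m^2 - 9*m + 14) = (m^2 - 7*m + 6)/(m - 2)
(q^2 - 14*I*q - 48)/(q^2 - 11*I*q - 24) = (q - 6*I)/(q - 3*I)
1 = 1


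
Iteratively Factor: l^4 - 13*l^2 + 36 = (l + 2)*(l^3 - 2*l^2 - 9*l + 18) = (l - 2)*(l + 2)*(l^2 - 9) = (l - 2)*(l + 2)*(l + 3)*(l - 3)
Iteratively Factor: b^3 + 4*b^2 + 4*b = (b)*(b^2 + 4*b + 4) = b*(b + 2)*(b + 2)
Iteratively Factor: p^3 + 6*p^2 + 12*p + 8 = (p + 2)*(p^2 + 4*p + 4) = (p + 2)^2*(p + 2)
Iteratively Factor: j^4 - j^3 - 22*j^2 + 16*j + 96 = (j + 2)*(j^3 - 3*j^2 - 16*j + 48) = (j - 3)*(j + 2)*(j^2 - 16) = (j - 3)*(j + 2)*(j + 4)*(j - 4)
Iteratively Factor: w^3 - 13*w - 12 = (w + 1)*(w^2 - w - 12) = (w + 1)*(w + 3)*(w - 4)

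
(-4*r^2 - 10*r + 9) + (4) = -4*r^2 - 10*r + 13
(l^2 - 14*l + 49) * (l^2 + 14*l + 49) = l^4 - 98*l^2 + 2401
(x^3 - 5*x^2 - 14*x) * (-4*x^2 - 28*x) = -4*x^5 - 8*x^4 + 196*x^3 + 392*x^2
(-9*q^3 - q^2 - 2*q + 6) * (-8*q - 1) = 72*q^4 + 17*q^3 + 17*q^2 - 46*q - 6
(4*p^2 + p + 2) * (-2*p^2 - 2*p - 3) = -8*p^4 - 10*p^3 - 18*p^2 - 7*p - 6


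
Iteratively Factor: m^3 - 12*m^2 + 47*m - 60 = (m - 3)*(m^2 - 9*m + 20) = (m - 4)*(m - 3)*(m - 5)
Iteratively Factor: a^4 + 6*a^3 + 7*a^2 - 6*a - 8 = (a - 1)*(a^3 + 7*a^2 + 14*a + 8) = (a - 1)*(a + 4)*(a^2 + 3*a + 2) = (a - 1)*(a + 1)*(a + 4)*(a + 2)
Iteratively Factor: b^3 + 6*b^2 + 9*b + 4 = (b + 4)*(b^2 + 2*b + 1) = (b + 1)*(b + 4)*(b + 1)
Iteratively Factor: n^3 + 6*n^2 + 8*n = (n + 4)*(n^2 + 2*n) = (n + 2)*(n + 4)*(n)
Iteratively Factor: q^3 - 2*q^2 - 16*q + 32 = (q - 2)*(q^2 - 16) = (q - 2)*(q + 4)*(q - 4)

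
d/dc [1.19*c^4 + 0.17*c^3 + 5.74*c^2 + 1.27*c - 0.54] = 4.76*c^3 + 0.51*c^2 + 11.48*c + 1.27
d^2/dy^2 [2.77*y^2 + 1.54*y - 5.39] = 5.54000000000000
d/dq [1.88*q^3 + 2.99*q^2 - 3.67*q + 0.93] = 5.64*q^2 + 5.98*q - 3.67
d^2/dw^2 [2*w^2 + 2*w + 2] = 4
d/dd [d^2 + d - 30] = 2*d + 1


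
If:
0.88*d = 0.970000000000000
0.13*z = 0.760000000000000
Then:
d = 1.10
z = 5.85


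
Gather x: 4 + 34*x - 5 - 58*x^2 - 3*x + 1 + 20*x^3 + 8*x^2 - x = 20*x^3 - 50*x^2 + 30*x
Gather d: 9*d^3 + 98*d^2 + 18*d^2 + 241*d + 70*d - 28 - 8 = 9*d^3 + 116*d^2 + 311*d - 36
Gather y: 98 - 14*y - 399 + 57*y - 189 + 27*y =70*y - 490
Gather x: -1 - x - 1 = -x - 2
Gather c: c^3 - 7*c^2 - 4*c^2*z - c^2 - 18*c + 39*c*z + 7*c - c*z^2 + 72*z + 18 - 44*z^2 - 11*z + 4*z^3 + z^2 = c^3 + c^2*(-4*z - 8) + c*(-z^2 + 39*z - 11) + 4*z^3 - 43*z^2 + 61*z + 18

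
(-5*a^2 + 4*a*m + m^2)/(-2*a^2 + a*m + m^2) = (5*a + m)/(2*a + m)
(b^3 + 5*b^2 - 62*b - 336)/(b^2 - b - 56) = b + 6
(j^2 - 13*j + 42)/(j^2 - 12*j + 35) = (j - 6)/(j - 5)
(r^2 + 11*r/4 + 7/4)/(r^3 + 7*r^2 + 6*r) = (r + 7/4)/(r*(r + 6))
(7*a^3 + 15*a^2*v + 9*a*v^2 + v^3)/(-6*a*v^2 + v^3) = (7*a^3 + 15*a^2*v + 9*a*v^2 + v^3)/(v^2*(-6*a + v))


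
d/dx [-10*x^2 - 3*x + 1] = -20*x - 3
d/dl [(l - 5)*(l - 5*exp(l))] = l - (l - 5)*(5*exp(l) - 1) - 5*exp(l)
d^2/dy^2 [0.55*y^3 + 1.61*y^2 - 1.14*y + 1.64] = 3.3*y + 3.22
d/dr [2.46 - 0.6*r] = -0.600000000000000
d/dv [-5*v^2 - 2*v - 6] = -10*v - 2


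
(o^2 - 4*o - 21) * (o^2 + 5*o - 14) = o^4 + o^3 - 55*o^2 - 49*o + 294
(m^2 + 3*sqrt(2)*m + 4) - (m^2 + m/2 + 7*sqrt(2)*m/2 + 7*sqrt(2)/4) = -sqrt(2)*m/2 - m/2 - 7*sqrt(2)/4 + 4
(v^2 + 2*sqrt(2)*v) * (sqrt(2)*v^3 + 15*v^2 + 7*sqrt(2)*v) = sqrt(2)*v^5 + 19*v^4 + 37*sqrt(2)*v^3 + 28*v^2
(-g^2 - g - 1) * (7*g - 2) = -7*g^3 - 5*g^2 - 5*g + 2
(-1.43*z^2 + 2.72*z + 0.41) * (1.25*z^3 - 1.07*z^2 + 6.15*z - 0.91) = -1.7875*z^5 + 4.9301*z^4 - 11.1924*z^3 + 17.5906*z^2 + 0.0463*z - 0.3731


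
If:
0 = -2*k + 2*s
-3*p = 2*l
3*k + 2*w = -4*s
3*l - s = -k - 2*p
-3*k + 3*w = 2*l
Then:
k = 0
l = 0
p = 0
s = 0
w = 0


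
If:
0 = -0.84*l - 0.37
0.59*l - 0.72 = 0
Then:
No Solution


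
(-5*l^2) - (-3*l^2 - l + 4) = -2*l^2 + l - 4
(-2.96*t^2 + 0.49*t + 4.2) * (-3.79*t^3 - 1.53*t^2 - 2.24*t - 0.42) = 11.2184*t^5 + 2.6717*t^4 - 10.0373*t^3 - 6.2804*t^2 - 9.6138*t - 1.764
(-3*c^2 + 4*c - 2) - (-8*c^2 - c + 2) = 5*c^2 + 5*c - 4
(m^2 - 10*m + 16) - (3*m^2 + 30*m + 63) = -2*m^2 - 40*m - 47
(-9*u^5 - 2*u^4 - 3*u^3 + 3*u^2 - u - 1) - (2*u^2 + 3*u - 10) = -9*u^5 - 2*u^4 - 3*u^3 + u^2 - 4*u + 9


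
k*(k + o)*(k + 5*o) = k^3 + 6*k^2*o + 5*k*o^2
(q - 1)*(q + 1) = q^2 - 1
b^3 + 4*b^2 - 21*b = b*(b - 3)*(b + 7)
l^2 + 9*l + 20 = (l + 4)*(l + 5)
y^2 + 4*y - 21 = (y - 3)*(y + 7)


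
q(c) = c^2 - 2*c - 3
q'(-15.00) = -32.00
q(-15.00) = 252.00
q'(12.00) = 22.00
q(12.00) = 117.00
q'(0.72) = -0.56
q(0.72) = -3.92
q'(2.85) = 3.70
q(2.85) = -0.58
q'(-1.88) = -5.76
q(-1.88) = 4.29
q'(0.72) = -0.56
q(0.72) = -3.92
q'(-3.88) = -9.76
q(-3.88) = 19.81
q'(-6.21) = -14.42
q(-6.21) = 47.98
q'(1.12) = 0.24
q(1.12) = -3.99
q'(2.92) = 3.84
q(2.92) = -0.31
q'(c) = 2*c - 2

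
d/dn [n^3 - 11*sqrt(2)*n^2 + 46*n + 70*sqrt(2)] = 3*n^2 - 22*sqrt(2)*n + 46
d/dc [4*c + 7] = 4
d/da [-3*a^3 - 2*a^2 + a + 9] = -9*a^2 - 4*a + 1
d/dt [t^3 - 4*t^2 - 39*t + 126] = 3*t^2 - 8*t - 39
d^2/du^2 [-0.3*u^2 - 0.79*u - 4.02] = -0.600000000000000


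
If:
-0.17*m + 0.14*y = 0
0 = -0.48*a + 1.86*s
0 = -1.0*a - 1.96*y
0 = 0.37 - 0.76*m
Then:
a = -1.16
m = 0.49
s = -0.30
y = 0.59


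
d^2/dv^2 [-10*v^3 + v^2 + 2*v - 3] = 2 - 60*v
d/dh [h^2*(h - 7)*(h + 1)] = 2*h*(2*h^2 - 9*h - 7)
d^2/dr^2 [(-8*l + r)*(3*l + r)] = 2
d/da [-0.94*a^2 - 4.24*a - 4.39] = -1.88*a - 4.24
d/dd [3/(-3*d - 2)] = 9/(3*d + 2)^2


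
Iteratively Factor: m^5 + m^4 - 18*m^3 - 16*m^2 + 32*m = (m)*(m^4 + m^3 - 18*m^2 - 16*m + 32) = m*(m + 4)*(m^3 - 3*m^2 - 6*m + 8) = m*(m - 4)*(m + 4)*(m^2 + m - 2) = m*(m - 4)*(m - 1)*(m + 4)*(m + 2)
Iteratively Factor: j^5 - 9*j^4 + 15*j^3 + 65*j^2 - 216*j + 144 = (j - 1)*(j^4 - 8*j^3 + 7*j^2 + 72*j - 144) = (j - 4)*(j - 1)*(j^3 - 4*j^2 - 9*j + 36) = (j - 4)*(j - 1)*(j + 3)*(j^2 - 7*j + 12) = (j - 4)^2*(j - 1)*(j + 3)*(j - 3)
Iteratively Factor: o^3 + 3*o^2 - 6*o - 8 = (o - 2)*(o^2 + 5*o + 4) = (o - 2)*(o + 1)*(o + 4)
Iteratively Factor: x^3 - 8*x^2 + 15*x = (x)*(x^2 - 8*x + 15) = x*(x - 5)*(x - 3)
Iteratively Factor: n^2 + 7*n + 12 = (n + 3)*(n + 4)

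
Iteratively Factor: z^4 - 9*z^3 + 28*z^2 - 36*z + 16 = (z - 1)*(z^3 - 8*z^2 + 20*z - 16) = (z - 4)*(z - 1)*(z^2 - 4*z + 4) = (z - 4)*(z - 2)*(z - 1)*(z - 2)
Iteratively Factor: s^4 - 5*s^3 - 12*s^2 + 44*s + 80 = (s - 4)*(s^3 - s^2 - 16*s - 20) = (s - 4)*(s + 2)*(s^2 - 3*s - 10) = (s - 4)*(s + 2)^2*(s - 5)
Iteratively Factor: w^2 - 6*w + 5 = (w - 1)*(w - 5)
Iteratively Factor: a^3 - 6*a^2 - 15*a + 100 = (a - 5)*(a^2 - a - 20) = (a - 5)*(a + 4)*(a - 5)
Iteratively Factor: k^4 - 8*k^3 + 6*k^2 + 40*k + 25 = (k - 5)*(k^3 - 3*k^2 - 9*k - 5) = (k - 5)*(k + 1)*(k^2 - 4*k - 5) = (k - 5)^2*(k + 1)*(k + 1)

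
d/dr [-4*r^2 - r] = -8*r - 1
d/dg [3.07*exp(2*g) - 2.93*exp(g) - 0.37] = (6.14*exp(g) - 2.93)*exp(g)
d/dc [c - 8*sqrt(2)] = 1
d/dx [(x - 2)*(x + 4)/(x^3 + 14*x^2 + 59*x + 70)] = (-x^4 - 4*x^3 + 55*x^2 + 364*x + 612)/(x^6 + 28*x^5 + 314*x^4 + 1792*x^3 + 5441*x^2 + 8260*x + 4900)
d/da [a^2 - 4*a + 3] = 2*a - 4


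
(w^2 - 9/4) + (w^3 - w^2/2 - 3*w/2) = w^3 + w^2/2 - 3*w/2 - 9/4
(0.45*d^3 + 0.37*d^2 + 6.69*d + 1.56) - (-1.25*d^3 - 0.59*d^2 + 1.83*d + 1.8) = 1.7*d^3 + 0.96*d^2 + 4.86*d - 0.24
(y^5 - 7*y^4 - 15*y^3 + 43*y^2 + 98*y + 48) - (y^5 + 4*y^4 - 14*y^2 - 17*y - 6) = -11*y^4 - 15*y^3 + 57*y^2 + 115*y + 54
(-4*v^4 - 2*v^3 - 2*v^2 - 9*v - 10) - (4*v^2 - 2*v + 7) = -4*v^4 - 2*v^3 - 6*v^2 - 7*v - 17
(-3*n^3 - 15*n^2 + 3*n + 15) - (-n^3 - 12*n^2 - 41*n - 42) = -2*n^3 - 3*n^2 + 44*n + 57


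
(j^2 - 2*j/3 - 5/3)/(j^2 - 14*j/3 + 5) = (j + 1)/(j - 3)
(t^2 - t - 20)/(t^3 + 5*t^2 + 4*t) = (t - 5)/(t*(t + 1))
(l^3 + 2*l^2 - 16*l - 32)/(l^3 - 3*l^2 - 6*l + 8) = (l + 4)/(l - 1)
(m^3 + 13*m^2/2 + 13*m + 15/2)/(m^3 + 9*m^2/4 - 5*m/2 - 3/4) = 2*(2*m^2 + 7*m + 5)/(4*m^2 - 3*m - 1)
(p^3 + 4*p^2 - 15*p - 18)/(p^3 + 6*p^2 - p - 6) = (p - 3)/(p - 1)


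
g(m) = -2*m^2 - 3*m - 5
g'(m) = -4*m - 3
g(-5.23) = -44.02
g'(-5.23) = 17.92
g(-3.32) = -17.08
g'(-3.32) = 10.28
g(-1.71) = -5.72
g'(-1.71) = 3.84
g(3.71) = -43.66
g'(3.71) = -17.84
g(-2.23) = -8.26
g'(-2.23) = 5.92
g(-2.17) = -7.91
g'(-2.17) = 5.68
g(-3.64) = -20.58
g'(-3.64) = 11.56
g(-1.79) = -6.04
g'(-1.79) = 4.16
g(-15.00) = -410.00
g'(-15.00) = 57.00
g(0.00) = -5.00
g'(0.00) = -3.00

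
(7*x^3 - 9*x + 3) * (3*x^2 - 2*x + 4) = 21*x^5 - 14*x^4 + x^3 + 27*x^2 - 42*x + 12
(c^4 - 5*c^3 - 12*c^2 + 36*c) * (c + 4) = c^5 - c^4 - 32*c^3 - 12*c^2 + 144*c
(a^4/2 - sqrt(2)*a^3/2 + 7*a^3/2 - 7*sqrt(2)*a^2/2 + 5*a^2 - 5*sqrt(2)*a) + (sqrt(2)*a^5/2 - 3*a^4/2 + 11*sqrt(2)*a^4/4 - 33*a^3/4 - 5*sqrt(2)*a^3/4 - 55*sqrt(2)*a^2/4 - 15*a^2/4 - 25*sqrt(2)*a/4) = sqrt(2)*a^5/2 - a^4 + 11*sqrt(2)*a^4/4 - 19*a^3/4 - 7*sqrt(2)*a^3/4 - 69*sqrt(2)*a^2/4 + 5*a^2/4 - 45*sqrt(2)*a/4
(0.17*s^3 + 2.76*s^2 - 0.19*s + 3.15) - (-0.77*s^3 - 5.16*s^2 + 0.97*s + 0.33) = 0.94*s^3 + 7.92*s^2 - 1.16*s + 2.82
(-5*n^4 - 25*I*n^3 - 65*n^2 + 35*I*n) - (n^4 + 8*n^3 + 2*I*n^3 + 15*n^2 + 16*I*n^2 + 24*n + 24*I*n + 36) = -6*n^4 - 8*n^3 - 27*I*n^3 - 80*n^2 - 16*I*n^2 - 24*n + 11*I*n - 36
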